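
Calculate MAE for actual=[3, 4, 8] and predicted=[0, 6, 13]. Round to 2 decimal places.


Absolute errors: [3, 2, 5]
Sum of absolute errors = 10
MAE = 10 / 3 = 3.33

3.33


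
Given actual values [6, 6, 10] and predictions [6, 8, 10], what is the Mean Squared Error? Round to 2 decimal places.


Differences: [0, -2, 0]
Squared errors: [0, 4, 0]
Sum of squared errors = 4
MSE = 4 / 3 = 1.33

1.33


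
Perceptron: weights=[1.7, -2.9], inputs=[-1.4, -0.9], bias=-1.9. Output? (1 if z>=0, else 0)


z = w . x + b
= 1.7*-1.4 + -2.9*-0.9 + -1.9
= -2.38 + 2.61 + -1.9
= 0.23 + -1.9
= -1.67
Since z = -1.67 < 0, output = 0

0


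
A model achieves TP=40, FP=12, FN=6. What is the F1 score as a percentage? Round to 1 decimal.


Precision = TP / (TP + FP) = 40 / 52 = 0.7692
Recall = TP / (TP + FN) = 40 / 46 = 0.8696
F1 = 2 * P * R / (P + R)
= 2 * 0.7692 * 0.8696 / (0.7692 + 0.8696)
= 1.3378 / 1.6388
= 0.8163
As percentage: 81.6%

81.6


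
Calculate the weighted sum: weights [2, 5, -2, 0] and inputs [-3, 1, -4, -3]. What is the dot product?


Element-wise products:
2 * -3 = -6
5 * 1 = 5
-2 * -4 = 8
0 * -3 = 0
Sum = -6 + 5 + 8 + 0
= 7

7


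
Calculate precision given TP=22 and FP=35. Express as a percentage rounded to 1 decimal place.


Precision = TP / (TP + FP) * 100
= 22 / (22 + 35)
= 22 / 57
= 0.386
= 38.6%

38.6


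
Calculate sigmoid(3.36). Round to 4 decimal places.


sigmoid(z) = 1 / (1 + exp(-z))
exp(-(3.36)) = exp(-3.36) = 0.0347
1 + 0.0347 = 1.0347
1 / 1.0347 = 0.9664

0.9664


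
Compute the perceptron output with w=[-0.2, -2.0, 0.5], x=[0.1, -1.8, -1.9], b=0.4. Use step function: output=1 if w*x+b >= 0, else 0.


z = w . x + b
= -0.2*0.1 + -2.0*-1.8 + 0.5*-1.9 + 0.4
= -0.02 + 3.6 + -0.95 + 0.4
= 2.63 + 0.4
= 3.03
Since z = 3.03 >= 0, output = 1

1


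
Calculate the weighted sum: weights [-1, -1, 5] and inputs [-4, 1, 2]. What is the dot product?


Element-wise products:
-1 * -4 = 4
-1 * 1 = -1
5 * 2 = 10
Sum = 4 + -1 + 10
= 13

13


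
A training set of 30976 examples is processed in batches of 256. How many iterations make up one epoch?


Iterations per epoch = dataset_size / batch_size
= 30976 / 256
= 121

121


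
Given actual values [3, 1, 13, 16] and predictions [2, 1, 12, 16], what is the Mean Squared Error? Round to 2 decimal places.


Differences: [1, 0, 1, 0]
Squared errors: [1, 0, 1, 0]
Sum of squared errors = 2
MSE = 2 / 4 = 0.50

0.50


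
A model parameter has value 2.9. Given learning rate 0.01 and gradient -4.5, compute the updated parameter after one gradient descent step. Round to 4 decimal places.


w_new = w_old - lr * gradient
= 2.9 - 0.01 * -4.5
= 2.9 - (-0.045)
= 2.9450

2.9450


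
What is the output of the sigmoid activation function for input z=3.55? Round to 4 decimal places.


sigmoid(z) = 1 / (1 + exp(-z))
exp(-(3.55)) = exp(-3.55) = 0.0287
1 + 0.0287 = 1.0287
1 / 1.0287 = 0.9721

0.9721


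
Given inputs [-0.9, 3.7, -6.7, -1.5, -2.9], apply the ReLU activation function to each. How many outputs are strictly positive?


ReLU(x) = max(0, x) for each element:
ReLU(-0.9) = 0
ReLU(3.7) = 3.7
ReLU(-6.7) = 0
ReLU(-1.5) = 0
ReLU(-2.9) = 0
Active neurons (>0): 1

1


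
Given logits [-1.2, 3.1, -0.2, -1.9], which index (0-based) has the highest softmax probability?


Softmax is a monotonic transformation, so it preserves the argmax.
We need to find the index of the maximum logit.
Index 0: -1.2
Index 1: 3.1
Index 2: -0.2
Index 3: -1.9
Maximum logit = 3.1 at index 1

1


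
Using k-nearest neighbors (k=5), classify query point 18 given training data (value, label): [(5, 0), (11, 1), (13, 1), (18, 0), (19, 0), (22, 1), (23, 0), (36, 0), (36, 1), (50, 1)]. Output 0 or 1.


Distances from query 18:
Point 18 (class 0): distance = 0
Point 19 (class 0): distance = 1
Point 22 (class 1): distance = 4
Point 23 (class 0): distance = 5
Point 13 (class 1): distance = 5
K=5 nearest neighbors: classes = [0, 0, 1, 0, 1]
Votes for class 1: 2 / 5
Majority vote => class 0

0


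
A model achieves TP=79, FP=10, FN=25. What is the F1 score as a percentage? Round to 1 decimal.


Precision = TP / (TP + FP) = 79 / 89 = 0.8876
Recall = TP / (TP + FN) = 79 / 104 = 0.7596
F1 = 2 * P * R / (P + R)
= 2 * 0.8876 * 0.7596 / (0.8876 + 0.7596)
= 1.3485 / 1.6473
= 0.8187
As percentage: 81.9%

81.9


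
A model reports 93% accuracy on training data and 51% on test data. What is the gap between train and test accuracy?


Gap = train_accuracy - test_accuracy
= 93 - 51
= 42%
This large gap strongly indicates overfitting.

42


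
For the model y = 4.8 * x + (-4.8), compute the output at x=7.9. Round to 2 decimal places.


y = 4.8 * 7.9 + (-4.8)
= 37.92 + (-4.8)
= 33.12

33.12


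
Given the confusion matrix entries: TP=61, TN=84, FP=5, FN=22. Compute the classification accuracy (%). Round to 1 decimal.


Accuracy = (TP + TN) / (TP + TN + FP + FN) * 100
= (61 + 84) / (61 + 84 + 5 + 22)
= 145 / 172
= 0.843
= 84.3%

84.3


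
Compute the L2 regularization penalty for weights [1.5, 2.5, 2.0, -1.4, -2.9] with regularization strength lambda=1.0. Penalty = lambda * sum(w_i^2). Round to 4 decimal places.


Squaring each weight:
1.5^2 = 2.25
2.5^2 = 6.25
2.0^2 = 4.0
(-1.4)^2 = 1.96
(-2.9)^2 = 8.41
Sum of squares = 22.87
Penalty = 1.0 * 22.87 = 22.8700

22.8700


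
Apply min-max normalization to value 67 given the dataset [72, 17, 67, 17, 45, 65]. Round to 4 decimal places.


Min = 17, Max = 72
Range = 72 - 17 = 55
Scaled = (x - min) / (max - min)
= (67 - 17) / 55
= 50 / 55
= 0.9091

0.9091


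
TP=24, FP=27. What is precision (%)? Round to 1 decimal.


Precision = TP / (TP + FP) * 100
= 24 / (24 + 27)
= 24 / 51
= 0.4706
= 47.1%

47.1


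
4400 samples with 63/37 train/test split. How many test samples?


Train samples = 4400 * 63% = 2772
Test samples = 4400 - 2772
= 1628

1628


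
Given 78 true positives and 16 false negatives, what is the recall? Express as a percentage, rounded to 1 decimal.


Recall = TP / (TP + FN) * 100
= 78 / (78 + 16)
= 78 / 94
= 0.8298
= 83.0%

83.0


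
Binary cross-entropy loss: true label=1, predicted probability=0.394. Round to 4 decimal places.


For y=1: Loss = -log(p)
= -log(0.394)
= -(-0.9314)
= 0.9314

0.9314


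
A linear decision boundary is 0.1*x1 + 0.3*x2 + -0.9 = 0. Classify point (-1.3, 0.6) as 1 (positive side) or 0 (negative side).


Compute 0.1 * -1.3 + 0.3 * 0.6 + -0.9
= -0.13 + 0.18 + -0.9
= -0.85
Since -0.85 < 0, the point is on the negative side.

0


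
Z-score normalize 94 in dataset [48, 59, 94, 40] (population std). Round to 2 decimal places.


Mean = (48 + 59 + 94 + 40) / 4 = 60.25
Variance = sum((x_i - mean)^2) / n = 425.1875
Std = sqrt(425.1875) = 20.6201
Z = (x - mean) / std
= (94 - 60.25) / 20.6201
= 33.75 / 20.6201
= 1.64

1.64


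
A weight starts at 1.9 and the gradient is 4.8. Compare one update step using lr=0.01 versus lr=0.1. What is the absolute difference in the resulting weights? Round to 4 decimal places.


With lr=0.01: w_new = 1.9 - 0.01 * 4.8 = 1.852
With lr=0.1: w_new = 1.9 - 0.1 * 4.8 = 1.42
Absolute difference = |1.852 - 1.42|
= 0.4320

0.4320


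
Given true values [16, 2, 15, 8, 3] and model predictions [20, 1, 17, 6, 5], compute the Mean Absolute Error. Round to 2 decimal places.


Absolute errors: [4, 1, 2, 2, 2]
Sum of absolute errors = 11
MAE = 11 / 5 = 2.20

2.20


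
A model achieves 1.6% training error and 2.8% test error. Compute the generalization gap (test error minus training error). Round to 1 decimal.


Generalization gap = test_error - train_error
= 2.8 - 1.6
= 1.2%
A small gap suggests good generalization.

1.2


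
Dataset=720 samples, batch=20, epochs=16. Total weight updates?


Iterations per epoch = 720 / 20 = 36
Total updates = iterations_per_epoch * epochs
= 36 * 16
= 576

576


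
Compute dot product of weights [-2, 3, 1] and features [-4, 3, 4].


Element-wise products:
-2 * -4 = 8
3 * 3 = 9
1 * 4 = 4
Sum = 8 + 9 + 4
= 21

21


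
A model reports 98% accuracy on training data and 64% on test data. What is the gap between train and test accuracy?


Gap = train_accuracy - test_accuracy
= 98 - 64
= 34%
This large gap strongly indicates overfitting.

34


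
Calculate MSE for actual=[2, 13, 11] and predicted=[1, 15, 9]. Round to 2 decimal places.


Differences: [1, -2, 2]
Squared errors: [1, 4, 4]
Sum of squared errors = 9
MSE = 9 / 3 = 3.00

3.00


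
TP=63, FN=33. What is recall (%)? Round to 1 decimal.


Recall = TP / (TP + FN) * 100
= 63 / (63 + 33)
= 63 / 96
= 0.6562
= 65.6%

65.6


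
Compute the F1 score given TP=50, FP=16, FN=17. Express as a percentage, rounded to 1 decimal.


Precision = TP / (TP + FP) = 50 / 66 = 0.7576
Recall = TP / (TP + FN) = 50 / 67 = 0.7463
F1 = 2 * P * R / (P + R)
= 2 * 0.7576 * 0.7463 / (0.7576 + 0.7463)
= 1.1307 / 1.5038
= 0.7519
As percentage: 75.2%

75.2


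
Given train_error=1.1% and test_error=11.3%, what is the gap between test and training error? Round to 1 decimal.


Generalization gap = test_error - train_error
= 11.3 - 1.1
= 10.2%
A large gap suggests overfitting.

10.2


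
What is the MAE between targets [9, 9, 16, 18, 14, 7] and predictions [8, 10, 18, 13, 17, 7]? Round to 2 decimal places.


Absolute errors: [1, 1, 2, 5, 3, 0]
Sum of absolute errors = 12
MAE = 12 / 6 = 2.00

2.00


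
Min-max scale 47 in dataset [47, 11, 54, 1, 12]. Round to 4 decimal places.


Min = 1, Max = 54
Range = 54 - 1 = 53
Scaled = (x - min) / (max - min)
= (47 - 1) / 53
= 46 / 53
= 0.8679

0.8679


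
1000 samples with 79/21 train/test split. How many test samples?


Train samples = 1000 * 79% = 790
Test samples = 1000 - 790
= 210

210


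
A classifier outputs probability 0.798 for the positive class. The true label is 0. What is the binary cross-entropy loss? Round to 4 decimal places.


For y=0: Loss = -log(1-p)
= -log(1 - 0.798)
= -log(0.202)
= -(-1.5995)
= 1.5995

1.5995


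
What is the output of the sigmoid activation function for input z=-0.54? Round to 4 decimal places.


sigmoid(z) = 1 / (1 + exp(-z))
exp(-(-0.54)) = exp(0.54) = 1.716
1 + 1.716 = 2.716
1 / 2.716 = 0.3682

0.3682


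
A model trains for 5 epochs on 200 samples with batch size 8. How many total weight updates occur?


Iterations per epoch = 200 / 8 = 25
Total updates = iterations_per_epoch * epochs
= 25 * 5
= 125

125


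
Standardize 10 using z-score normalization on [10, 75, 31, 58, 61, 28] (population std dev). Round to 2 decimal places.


Mean = (10 + 75 + 31 + 58 + 61 + 28) / 6 = 43.8333
Variance = sum((x_i - mean)^2) / n = 504.4722
Std = sqrt(504.4722) = 22.4605
Z = (x - mean) / std
= (10 - 43.8333) / 22.4605
= -33.8333 / 22.4605
= -1.51

-1.51


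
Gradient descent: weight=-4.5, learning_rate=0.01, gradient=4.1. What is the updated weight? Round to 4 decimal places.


w_new = w_old - lr * gradient
= -4.5 - 0.01 * 4.1
= -4.5 - (0.041)
= -4.5410

-4.5410


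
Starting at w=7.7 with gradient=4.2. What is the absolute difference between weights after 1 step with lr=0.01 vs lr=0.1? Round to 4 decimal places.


With lr=0.01: w_new = 7.7 - 0.01 * 4.2 = 7.658
With lr=0.1: w_new = 7.7 - 0.1 * 4.2 = 7.28
Absolute difference = |7.658 - 7.28|
= 0.3780

0.3780


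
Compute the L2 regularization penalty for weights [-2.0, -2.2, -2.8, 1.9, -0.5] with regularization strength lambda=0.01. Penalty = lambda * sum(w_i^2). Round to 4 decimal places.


Squaring each weight:
(-2.0)^2 = 4.0
(-2.2)^2 = 4.84
(-2.8)^2 = 7.84
1.9^2 = 3.61
(-0.5)^2 = 0.25
Sum of squares = 20.54
Penalty = 0.01 * 20.54 = 0.2054

0.2054


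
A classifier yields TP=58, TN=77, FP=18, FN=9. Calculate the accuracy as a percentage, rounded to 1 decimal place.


Accuracy = (TP + TN) / (TP + TN + FP + FN) * 100
= (58 + 77) / (58 + 77 + 18 + 9)
= 135 / 162
= 0.8333
= 83.3%

83.3


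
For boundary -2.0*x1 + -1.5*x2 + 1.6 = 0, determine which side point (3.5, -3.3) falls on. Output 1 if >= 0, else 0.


Compute -2.0 * 3.5 + -1.5 * -3.3 + 1.6
= -7.0 + 4.95 + 1.6
= -0.45
Since -0.45 < 0, the point is on the negative side.

0


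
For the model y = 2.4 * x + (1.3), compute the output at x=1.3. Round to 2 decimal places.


y = 2.4 * 1.3 + (1.3)
= 3.12 + (1.3)
= 4.42

4.42


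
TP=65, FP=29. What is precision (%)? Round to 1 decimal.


Precision = TP / (TP + FP) * 100
= 65 / (65 + 29)
= 65 / 94
= 0.6915
= 69.1%

69.1


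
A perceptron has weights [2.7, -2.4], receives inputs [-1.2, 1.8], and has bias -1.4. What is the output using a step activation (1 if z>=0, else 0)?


z = w . x + b
= 2.7*-1.2 + -2.4*1.8 + -1.4
= -3.24 + -4.32 + -1.4
= -7.56 + -1.4
= -8.96
Since z = -8.96 < 0, output = 0

0


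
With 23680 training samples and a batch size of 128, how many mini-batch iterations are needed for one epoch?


Iterations per epoch = dataset_size / batch_size
= 23680 / 128
= 185

185


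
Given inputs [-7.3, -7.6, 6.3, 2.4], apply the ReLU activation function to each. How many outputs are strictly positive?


ReLU(x) = max(0, x) for each element:
ReLU(-7.3) = 0
ReLU(-7.6) = 0
ReLU(6.3) = 6.3
ReLU(2.4) = 2.4
Active neurons (>0): 2

2


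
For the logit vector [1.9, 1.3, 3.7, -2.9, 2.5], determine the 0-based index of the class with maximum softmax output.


Softmax is a monotonic transformation, so it preserves the argmax.
We need to find the index of the maximum logit.
Index 0: 1.9
Index 1: 1.3
Index 2: 3.7
Index 3: -2.9
Index 4: 2.5
Maximum logit = 3.7 at index 2

2


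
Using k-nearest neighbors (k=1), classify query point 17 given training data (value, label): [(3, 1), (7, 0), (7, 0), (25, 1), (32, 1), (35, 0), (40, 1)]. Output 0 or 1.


Distances from query 17:
Point 25 (class 1): distance = 8
K=1 nearest neighbors: classes = [1]
Votes for class 1: 1 / 1
Majority vote => class 1

1


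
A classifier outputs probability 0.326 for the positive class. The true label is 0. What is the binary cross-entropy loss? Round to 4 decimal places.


For y=0: Loss = -log(1-p)
= -log(1 - 0.326)
= -log(0.674)
= -(-0.3945)
= 0.3945

0.3945


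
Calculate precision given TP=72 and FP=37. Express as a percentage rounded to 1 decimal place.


Precision = TP / (TP + FP) * 100
= 72 / (72 + 37)
= 72 / 109
= 0.6606
= 66.1%

66.1


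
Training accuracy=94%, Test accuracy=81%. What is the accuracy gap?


Gap = train_accuracy - test_accuracy
= 94 - 81
= 13%
This gap suggests the model is overfitting.

13


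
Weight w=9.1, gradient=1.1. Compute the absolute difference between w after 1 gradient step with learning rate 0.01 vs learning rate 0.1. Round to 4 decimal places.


With lr=0.01: w_new = 9.1 - 0.01 * 1.1 = 9.089
With lr=0.1: w_new = 9.1 - 0.1 * 1.1 = 8.99
Absolute difference = |9.089 - 8.99|
= 0.0990

0.0990


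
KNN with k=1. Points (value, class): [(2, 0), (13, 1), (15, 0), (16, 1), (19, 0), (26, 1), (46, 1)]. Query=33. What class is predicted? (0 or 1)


Distances from query 33:
Point 26 (class 1): distance = 7
K=1 nearest neighbors: classes = [1]
Votes for class 1: 1 / 1
Majority vote => class 1

1


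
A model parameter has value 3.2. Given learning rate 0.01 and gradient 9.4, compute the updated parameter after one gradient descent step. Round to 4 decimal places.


w_new = w_old - lr * gradient
= 3.2 - 0.01 * 9.4
= 3.2 - (0.094)
= 3.1060

3.1060


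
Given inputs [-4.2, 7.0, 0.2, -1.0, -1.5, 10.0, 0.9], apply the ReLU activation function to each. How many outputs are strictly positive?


ReLU(x) = max(0, x) for each element:
ReLU(-4.2) = 0
ReLU(7.0) = 7.0
ReLU(0.2) = 0.2
ReLU(-1.0) = 0
ReLU(-1.5) = 0
ReLU(10.0) = 10.0
ReLU(0.9) = 0.9
Active neurons (>0): 4

4


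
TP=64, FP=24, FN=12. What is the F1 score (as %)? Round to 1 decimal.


Precision = TP / (TP + FP) = 64 / 88 = 0.7273
Recall = TP / (TP + FN) = 64 / 76 = 0.8421
F1 = 2 * P * R / (P + R)
= 2 * 0.7273 * 0.8421 / (0.7273 + 0.8421)
= 1.2249 / 1.5694
= 0.7805
As percentage: 78.0%

78.0


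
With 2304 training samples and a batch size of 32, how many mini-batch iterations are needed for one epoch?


Iterations per epoch = dataset_size / batch_size
= 2304 / 32
= 72

72


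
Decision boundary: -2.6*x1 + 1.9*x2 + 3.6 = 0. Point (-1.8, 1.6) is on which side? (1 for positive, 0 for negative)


Compute -2.6 * -1.8 + 1.9 * 1.6 + 3.6
= 4.68 + 3.04 + 3.6
= 11.32
Since 11.32 >= 0, the point is on the positive side.

1


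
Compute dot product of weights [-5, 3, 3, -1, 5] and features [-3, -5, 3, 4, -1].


Element-wise products:
-5 * -3 = 15
3 * -5 = -15
3 * 3 = 9
-1 * 4 = -4
5 * -1 = -5
Sum = 15 + -15 + 9 + -4 + -5
= 0

0


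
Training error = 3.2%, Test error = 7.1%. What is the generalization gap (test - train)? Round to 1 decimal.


Generalization gap = test_error - train_error
= 7.1 - 3.2
= 3.9%
A moderate gap.

3.9


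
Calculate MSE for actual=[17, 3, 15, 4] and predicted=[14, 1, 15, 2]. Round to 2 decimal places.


Differences: [3, 2, 0, 2]
Squared errors: [9, 4, 0, 4]
Sum of squared errors = 17
MSE = 17 / 4 = 4.25

4.25


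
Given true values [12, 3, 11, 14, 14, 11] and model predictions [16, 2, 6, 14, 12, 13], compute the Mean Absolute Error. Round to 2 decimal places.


Absolute errors: [4, 1, 5, 0, 2, 2]
Sum of absolute errors = 14
MAE = 14 / 6 = 2.33

2.33


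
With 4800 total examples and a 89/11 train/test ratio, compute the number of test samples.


Train samples = 4800 * 89% = 4272
Test samples = 4800 - 4272
= 528

528


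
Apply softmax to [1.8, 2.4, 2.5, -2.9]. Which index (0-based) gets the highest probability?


Softmax is a monotonic transformation, so it preserves the argmax.
We need to find the index of the maximum logit.
Index 0: 1.8
Index 1: 2.4
Index 2: 2.5
Index 3: -2.9
Maximum logit = 2.5 at index 2

2


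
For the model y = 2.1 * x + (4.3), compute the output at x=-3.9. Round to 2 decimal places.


y = 2.1 * -3.9 + (4.3)
= -8.19 + (4.3)
= -3.89

-3.89


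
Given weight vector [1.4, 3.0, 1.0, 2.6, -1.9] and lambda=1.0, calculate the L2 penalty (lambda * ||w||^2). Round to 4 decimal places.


Squaring each weight:
1.4^2 = 1.96
3.0^2 = 9.0
1.0^2 = 1.0
2.6^2 = 6.76
(-1.9)^2 = 3.61
Sum of squares = 22.33
Penalty = 1.0 * 22.33 = 22.3300

22.3300


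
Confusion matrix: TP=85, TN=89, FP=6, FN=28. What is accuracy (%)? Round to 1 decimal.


Accuracy = (TP + TN) / (TP + TN + FP + FN) * 100
= (85 + 89) / (85 + 89 + 6 + 28)
= 174 / 208
= 0.8365
= 83.7%

83.7


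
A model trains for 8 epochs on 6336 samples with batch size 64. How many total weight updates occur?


Iterations per epoch = 6336 / 64 = 99
Total updates = iterations_per_epoch * epochs
= 99 * 8
= 792

792


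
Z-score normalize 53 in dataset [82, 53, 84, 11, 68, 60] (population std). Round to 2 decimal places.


Mean = (82 + 53 + 84 + 11 + 68 + 60) / 6 = 59.6667
Variance = sum((x_i - mean)^2) / n = 595.5556
Std = sqrt(595.5556) = 24.404
Z = (x - mean) / std
= (53 - 59.6667) / 24.404
= -6.6667 / 24.404
= -0.27

-0.27


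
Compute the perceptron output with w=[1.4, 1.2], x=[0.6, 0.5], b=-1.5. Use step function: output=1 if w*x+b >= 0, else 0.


z = w . x + b
= 1.4*0.6 + 1.2*0.5 + -1.5
= 0.84 + 0.6 + -1.5
= 1.44 + -1.5
= -0.06
Since z = -0.06 < 0, output = 0

0


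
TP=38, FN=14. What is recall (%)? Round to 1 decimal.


Recall = TP / (TP + FN) * 100
= 38 / (38 + 14)
= 38 / 52
= 0.7308
= 73.1%

73.1


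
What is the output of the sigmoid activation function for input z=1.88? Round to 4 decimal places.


sigmoid(z) = 1 / (1 + exp(-z))
exp(-(1.88)) = exp(-1.88) = 0.1526
1 + 0.1526 = 1.1526
1 / 1.1526 = 0.8676

0.8676


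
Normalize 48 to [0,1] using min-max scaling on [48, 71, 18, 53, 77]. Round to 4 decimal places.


Min = 18, Max = 77
Range = 77 - 18 = 59
Scaled = (x - min) / (max - min)
= (48 - 18) / 59
= 30 / 59
= 0.5085

0.5085


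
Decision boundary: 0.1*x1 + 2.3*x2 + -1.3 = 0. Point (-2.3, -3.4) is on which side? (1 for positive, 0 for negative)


Compute 0.1 * -2.3 + 2.3 * -3.4 + -1.3
= -0.23 + -7.82 + -1.3
= -9.35
Since -9.35 < 0, the point is on the negative side.

0


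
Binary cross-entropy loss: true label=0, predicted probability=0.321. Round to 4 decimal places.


For y=0: Loss = -log(1-p)
= -log(1 - 0.321)
= -log(0.679)
= -(-0.3871)
= 0.3871

0.3871


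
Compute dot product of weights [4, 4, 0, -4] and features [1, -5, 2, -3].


Element-wise products:
4 * 1 = 4
4 * -5 = -20
0 * 2 = 0
-4 * -3 = 12
Sum = 4 + -20 + 0 + 12
= -4

-4


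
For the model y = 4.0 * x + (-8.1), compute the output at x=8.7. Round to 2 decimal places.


y = 4.0 * 8.7 + (-8.1)
= 34.8 + (-8.1)
= 26.70

26.70


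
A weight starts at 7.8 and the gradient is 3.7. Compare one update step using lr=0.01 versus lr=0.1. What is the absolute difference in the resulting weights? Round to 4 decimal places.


With lr=0.01: w_new = 7.8 - 0.01 * 3.7 = 7.763
With lr=0.1: w_new = 7.8 - 0.1 * 3.7 = 7.43
Absolute difference = |7.763 - 7.43|
= 0.3330

0.3330


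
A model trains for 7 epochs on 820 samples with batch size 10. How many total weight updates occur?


Iterations per epoch = 820 / 10 = 82
Total updates = iterations_per_epoch * epochs
= 82 * 7
= 574

574


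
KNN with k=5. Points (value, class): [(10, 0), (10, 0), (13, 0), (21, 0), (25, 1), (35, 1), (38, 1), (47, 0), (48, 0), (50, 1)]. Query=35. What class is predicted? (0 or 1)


Distances from query 35:
Point 35 (class 1): distance = 0
Point 38 (class 1): distance = 3
Point 25 (class 1): distance = 10
Point 47 (class 0): distance = 12
Point 48 (class 0): distance = 13
K=5 nearest neighbors: classes = [1, 1, 1, 0, 0]
Votes for class 1: 3 / 5
Majority vote => class 1

1


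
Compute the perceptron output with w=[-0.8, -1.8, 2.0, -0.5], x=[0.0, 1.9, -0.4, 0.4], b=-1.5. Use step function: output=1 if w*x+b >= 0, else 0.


z = w . x + b
= -0.8*0.0 + -1.8*1.9 + 2.0*-0.4 + -0.5*0.4 + -1.5
= -0.0 + -3.42 + -0.8 + -0.2 + -1.5
= -4.42 + -1.5
= -5.92
Since z = -5.92 < 0, output = 0

0


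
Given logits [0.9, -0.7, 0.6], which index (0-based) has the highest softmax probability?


Softmax is a monotonic transformation, so it preserves the argmax.
We need to find the index of the maximum logit.
Index 0: 0.9
Index 1: -0.7
Index 2: 0.6
Maximum logit = 0.9 at index 0

0


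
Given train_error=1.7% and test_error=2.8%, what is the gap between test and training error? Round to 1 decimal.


Generalization gap = test_error - train_error
= 2.8 - 1.7
= 1.1%
A small gap suggests good generalization.

1.1


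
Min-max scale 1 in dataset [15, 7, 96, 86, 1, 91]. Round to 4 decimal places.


Min = 1, Max = 96
Range = 96 - 1 = 95
Scaled = (x - min) / (max - min)
= (1 - 1) / 95
= 0 / 95
= 0.0000

0.0000


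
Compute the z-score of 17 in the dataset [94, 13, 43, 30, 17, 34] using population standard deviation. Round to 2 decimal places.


Mean = (94 + 13 + 43 + 30 + 17 + 34) / 6 = 38.5
Variance = sum((x_i - mean)^2) / n = 717.5833
Std = sqrt(717.5833) = 26.7877
Z = (x - mean) / std
= (17 - 38.5) / 26.7877
= -21.5 / 26.7877
= -0.80

-0.80


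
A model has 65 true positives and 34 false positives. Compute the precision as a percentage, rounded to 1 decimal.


Precision = TP / (TP + FP) * 100
= 65 / (65 + 34)
= 65 / 99
= 0.6566
= 65.7%

65.7


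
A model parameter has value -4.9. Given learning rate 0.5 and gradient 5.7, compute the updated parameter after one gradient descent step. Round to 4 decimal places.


w_new = w_old - lr * gradient
= -4.9 - 0.5 * 5.7
= -4.9 - (2.85)
= -7.7500

-7.7500


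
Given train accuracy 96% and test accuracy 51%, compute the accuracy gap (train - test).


Gap = train_accuracy - test_accuracy
= 96 - 51
= 45%
This large gap strongly indicates overfitting.

45


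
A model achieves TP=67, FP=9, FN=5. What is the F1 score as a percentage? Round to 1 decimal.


Precision = TP / (TP + FP) = 67 / 76 = 0.8816
Recall = TP / (TP + FN) = 67 / 72 = 0.9306
F1 = 2 * P * R / (P + R)
= 2 * 0.8816 * 0.9306 / (0.8816 + 0.9306)
= 1.6407 / 1.8121
= 0.9054
As percentage: 90.5%

90.5


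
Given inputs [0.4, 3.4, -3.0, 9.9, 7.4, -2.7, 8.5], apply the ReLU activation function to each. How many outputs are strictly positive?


ReLU(x) = max(0, x) for each element:
ReLU(0.4) = 0.4
ReLU(3.4) = 3.4
ReLU(-3.0) = 0
ReLU(9.9) = 9.9
ReLU(7.4) = 7.4
ReLU(-2.7) = 0
ReLU(8.5) = 8.5
Active neurons (>0): 5

5


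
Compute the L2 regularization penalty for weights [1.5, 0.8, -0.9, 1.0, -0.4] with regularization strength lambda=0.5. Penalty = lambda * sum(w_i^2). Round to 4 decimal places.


Squaring each weight:
1.5^2 = 2.25
0.8^2 = 0.64
(-0.9)^2 = 0.81
1.0^2 = 1.0
(-0.4)^2 = 0.16
Sum of squares = 4.86
Penalty = 0.5 * 4.86 = 2.4300

2.4300


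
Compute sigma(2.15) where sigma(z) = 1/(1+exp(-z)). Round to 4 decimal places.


sigmoid(z) = 1 / (1 + exp(-z))
exp(-(2.15)) = exp(-2.15) = 0.1165
1 + 0.1165 = 1.1165
1 / 1.1165 = 0.8957

0.8957


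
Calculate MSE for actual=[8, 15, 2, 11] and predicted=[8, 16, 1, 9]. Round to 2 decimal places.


Differences: [0, -1, 1, 2]
Squared errors: [0, 1, 1, 4]
Sum of squared errors = 6
MSE = 6 / 4 = 1.50

1.50


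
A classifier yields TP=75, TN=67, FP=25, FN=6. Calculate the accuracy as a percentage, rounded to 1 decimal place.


Accuracy = (TP + TN) / (TP + TN + FP + FN) * 100
= (75 + 67) / (75 + 67 + 25 + 6)
= 142 / 173
= 0.8208
= 82.1%

82.1


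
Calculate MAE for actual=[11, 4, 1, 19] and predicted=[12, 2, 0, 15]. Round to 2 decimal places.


Absolute errors: [1, 2, 1, 4]
Sum of absolute errors = 8
MAE = 8 / 4 = 2.00

2.00


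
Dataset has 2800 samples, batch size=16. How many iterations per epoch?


Iterations per epoch = dataset_size / batch_size
= 2800 / 16
= 175

175


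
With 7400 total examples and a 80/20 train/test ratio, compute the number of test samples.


Train samples = 7400 * 80% = 5920
Test samples = 7400 - 5920
= 1480

1480


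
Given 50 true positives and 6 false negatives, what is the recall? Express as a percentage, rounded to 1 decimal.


Recall = TP / (TP + FN) * 100
= 50 / (50 + 6)
= 50 / 56
= 0.8929
= 89.3%

89.3


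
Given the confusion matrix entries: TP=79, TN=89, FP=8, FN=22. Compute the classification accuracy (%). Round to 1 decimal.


Accuracy = (TP + TN) / (TP + TN + FP + FN) * 100
= (79 + 89) / (79 + 89 + 8 + 22)
= 168 / 198
= 0.8485
= 84.8%

84.8


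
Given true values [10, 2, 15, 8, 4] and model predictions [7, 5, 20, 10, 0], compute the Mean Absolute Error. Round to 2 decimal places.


Absolute errors: [3, 3, 5, 2, 4]
Sum of absolute errors = 17
MAE = 17 / 5 = 3.40

3.40


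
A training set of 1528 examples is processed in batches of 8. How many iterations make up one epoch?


Iterations per epoch = dataset_size / batch_size
= 1528 / 8
= 191

191


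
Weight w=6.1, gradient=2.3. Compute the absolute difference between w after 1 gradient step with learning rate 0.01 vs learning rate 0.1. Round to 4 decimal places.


With lr=0.01: w_new = 6.1 - 0.01 * 2.3 = 6.077
With lr=0.1: w_new = 6.1 - 0.1 * 2.3 = 5.87
Absolute difference = |6.077 - 5.87|
= 0.2070

0.2070


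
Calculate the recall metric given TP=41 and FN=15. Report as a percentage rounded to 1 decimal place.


Recall = TP / (TP + FN) * 100
= 41 / (41 + 15)
= 41 / 56
= 0.7321
= 73.2%

73.2


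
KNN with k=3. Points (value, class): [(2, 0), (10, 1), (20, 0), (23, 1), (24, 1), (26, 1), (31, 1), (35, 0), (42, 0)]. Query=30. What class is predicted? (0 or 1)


Distances from query 30:
Point 31 (class 1): distance = 1
Point 26 (class 1): distance = 4
Point 35 (class 0): distance = 5
K=3 nearest neighbors: classes = [1, 1, 0]
Votes for class 1: 2 / 3
Majority vote => class 1

1


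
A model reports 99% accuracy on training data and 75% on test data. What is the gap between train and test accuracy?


Gap = train_accuracy - test_accuracy
= 99 - 75
= 24%
This large gap strongly indicates overfitting.

24


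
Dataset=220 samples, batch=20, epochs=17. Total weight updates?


Iterations per epoch = 220 / 20 = 11
Total updates = iterations_per_epoch * epochs
= 11 * 17
= 187

187


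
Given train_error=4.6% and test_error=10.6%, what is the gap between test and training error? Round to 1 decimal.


Generalization gap = test_error - train_error
= 10.6 - 4.6
= 6.0%
A moderate gap.

6.0


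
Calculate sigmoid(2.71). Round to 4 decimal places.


sigmoid(z) = 1 / (1 + exp(-z))
exp(-(2.71)) = exp(-2.71) = 0.0665
1 + 0.0665 = 1.0665
1 / 1.0665 = 0.9376

0.9376


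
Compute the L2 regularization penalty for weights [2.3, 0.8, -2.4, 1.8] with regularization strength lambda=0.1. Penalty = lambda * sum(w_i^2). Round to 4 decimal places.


Squaring each weight:
2.3^2 = 5.29
0.8^2 = 0.64
(-2.4)^2 = 5.76
1.8^2 = 3.24
Sum of squares = 14.93
Penalty = 0.1 * 14.93 = 1.4930

1.4930


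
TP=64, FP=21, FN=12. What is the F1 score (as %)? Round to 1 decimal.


Precision = TP / (TP + FP) = 64 / 85 = 0.7529
Recall = TP / (TP + FN) = 64 / 76 = 0.8421
F1 = 2 * P * R / (P + R)
= 2 * 0.7529 * 0.8421 / (0.7529 + 0.8421)
= 1.2681 / 1.595
= 0.795
As percentage: 79.5%

79.5


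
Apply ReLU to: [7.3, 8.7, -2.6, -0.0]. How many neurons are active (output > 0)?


ReLU(x) = max(0, x) for each element:
ReLU(7.3) = 7.3
ReLU(8.7) = 8.7
ReLU(-2.6) = 0
ReLU(-0.0) = 0
Active neurons (>0): 2

2


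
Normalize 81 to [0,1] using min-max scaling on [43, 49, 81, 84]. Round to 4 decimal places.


Min = 43, Max = 84
Range = 84 - 43 = 41
Scaled = (x - min) / (max - min)
= (81 - 43) / 41
= 38 / 41
= 0.9268

0.9268


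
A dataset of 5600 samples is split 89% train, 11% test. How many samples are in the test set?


Train samples = 5600 * 89% = 4984
Test samples = 5600 - 4984
= 616

616


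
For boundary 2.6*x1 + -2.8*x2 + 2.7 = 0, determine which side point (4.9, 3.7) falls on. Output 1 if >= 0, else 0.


Compute 2.6 * 4.9 + -2.8 * 3.7 + 2.7
= 12.74 + -10.36 + 2.7
= 5.08
Since 5.08 >= 0, the point is on the positive side.

1


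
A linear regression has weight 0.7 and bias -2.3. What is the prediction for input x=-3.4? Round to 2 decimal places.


y = 0.7 * -3.4 + (-2.3)
= -2.38 + (-2.3)
= -4.68

-4.68


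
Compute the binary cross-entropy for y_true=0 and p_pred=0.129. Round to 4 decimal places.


For y=0: Loss = -log(1-p)
= -log(1 - 0.129)
= -log(0.871)
= -(-0.1381)
= 0.1381

0.1381


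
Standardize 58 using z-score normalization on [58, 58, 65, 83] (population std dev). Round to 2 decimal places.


Mean = (58 + 58 + 65 + 83) / 4 = 66.0
Variance = sum((x_i - mean)^2) / n = 104.5
Std = sqrt(104.5) = 10.2225
Z = (x - mean) / std
= (58 - 66.0) / 10.2225
= -8.0 / 10.2225
= -0.78

-0.78


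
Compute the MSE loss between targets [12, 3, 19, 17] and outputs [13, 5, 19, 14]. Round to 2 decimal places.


Differences: [-1, -2, 0, 3]
Squared errors: [1, 4, 0, 9]
Sum of squared errors = 14
MSE = 14 / 4 = 3.50

3.50


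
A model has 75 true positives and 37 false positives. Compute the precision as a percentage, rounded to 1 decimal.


Precision = TP / (TP + FP) * 100
= 75 / (75 + 37)
= 75 / 112
= 0.6696
= 67.0%

67.0


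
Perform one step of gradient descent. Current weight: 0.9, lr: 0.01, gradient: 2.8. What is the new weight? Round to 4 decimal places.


w_new = w_old - lr * gradient
= 0.9 - 0.01 * 2.8
= 0.9 - (0.028)
= 0.8720

0.8720


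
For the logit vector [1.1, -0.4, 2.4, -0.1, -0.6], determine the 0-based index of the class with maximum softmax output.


Softmax is a monotonic transformation, so it preserves the argmax.
We need to find the index of the maximum logit.
Index 0: 1.1
Index 1: -0.4
Index 2: 2.4
Index 3: -0.1
Index 4: -0.6
Maximum logit = 2.4 at index 2

2


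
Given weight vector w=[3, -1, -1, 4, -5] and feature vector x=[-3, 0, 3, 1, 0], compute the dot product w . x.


Element-wise products:
3 * -3 = -9
-1 * 0 = 0
-1 * 3 = -3
4 * 1 = 4
-5 * 0 = 0
Sum = -9 + 0 + -3 + 4 + 0
= -8

-8


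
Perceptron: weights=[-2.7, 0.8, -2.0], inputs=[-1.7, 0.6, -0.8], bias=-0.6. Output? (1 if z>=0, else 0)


z = w . x + b
= -2.7*-1.7 + 0.8*0.6 + -2.0*-0.8 + -0.6
= 4.59 + 0.48 + 1.6 + -0.6
= 6.67 + -0.6
= 6.07
Since z = 6.07 >= 0, output = 1

1


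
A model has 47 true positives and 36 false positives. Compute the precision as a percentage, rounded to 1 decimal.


Precision = TP / (TP + FP) * 100
= 47 / (47 + 36)
= 47 / 83
= 0.5663
= 56.6%

56.6


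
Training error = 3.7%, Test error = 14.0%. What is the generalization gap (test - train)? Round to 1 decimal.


Generalization gap = test_error - train_error
= 14.0 - 3.7
= 10.3%
A large gap suggests overfitting.

10.3


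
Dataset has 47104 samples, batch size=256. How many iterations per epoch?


Iterations per epoch = dataset_size / batch_size
= 47104 / 256
= 184

184


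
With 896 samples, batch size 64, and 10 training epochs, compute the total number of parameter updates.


Iterations per epoch = 896 / 64 = 14
Total updates = iterations_per_epoch * epochs
= 14 * 10
= 140

140


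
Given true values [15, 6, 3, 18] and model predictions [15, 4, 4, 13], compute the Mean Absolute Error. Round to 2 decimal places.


Absolute errors: [0, 2, 1, 5]
Sum of absolute errors = 8
MAE = 8 / 4 = 2.00

2.00


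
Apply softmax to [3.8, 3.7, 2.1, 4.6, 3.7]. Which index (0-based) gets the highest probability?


Softmax is a monotonic transformation, so it preserves the argmax.
We need to find the index of the maximum logit.
Index 0: 3.8
Index 1: 3.7
Index 2: 2.1
Index 3: 4.6
Index 4: 3.7
Maximum logit = 4.6 at index 3

3


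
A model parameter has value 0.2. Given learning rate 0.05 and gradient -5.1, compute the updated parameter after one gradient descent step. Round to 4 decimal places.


w_new = w_old - lr * gradient
= 0.2 - 0.05 * -5.1
= 0.2 - (-0.255)
= 0.4550

0.4550


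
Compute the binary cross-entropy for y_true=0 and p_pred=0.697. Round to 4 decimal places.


For y=0: Loss = -log(1-p)
= -log(1 - 0.697)
= -log(0.303)
= -(-1.194)
= 1.1940

1.1940


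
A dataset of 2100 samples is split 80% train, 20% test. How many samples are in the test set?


Train samples = 2100 * 80% = 1680
Test samples = 2100 - 1680
= 420

420


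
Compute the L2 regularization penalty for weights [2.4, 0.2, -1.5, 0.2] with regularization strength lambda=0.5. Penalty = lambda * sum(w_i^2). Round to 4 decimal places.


Squaring each weight:
2.4^2 = 5.76
0.2^2 = 0.04
(-1.5)^2 = 2.25
0.2^2 = 0.04
Sum of squares = 8.09
Penalty = 0.5 * 8.09 = 4.0450

4.0450


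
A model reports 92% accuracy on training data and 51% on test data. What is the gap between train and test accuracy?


Gap = train_accuracy - test_accuracy
= 92 - 51
= 41%
This large gap strongly indicates overfitting.

41


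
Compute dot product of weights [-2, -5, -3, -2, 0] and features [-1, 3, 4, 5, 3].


Element-wise products:
-2 * -1 = 2
-5 * 3 = -15
-3 * 4 = -12
-2 * 5 = -10
0 * 3 = 0
Sum = 2 + -15 + -12 + -10 + 0
= -35

-35


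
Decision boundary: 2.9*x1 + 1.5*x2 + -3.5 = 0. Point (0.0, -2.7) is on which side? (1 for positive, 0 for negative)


Compute 2.9 * 0.0 + 1.5 * -2.7 + -3.5
= 0.0 + -4.05 + -3.5
= -7.55
Since -7.55 < 0, the point is on the negative side.

0


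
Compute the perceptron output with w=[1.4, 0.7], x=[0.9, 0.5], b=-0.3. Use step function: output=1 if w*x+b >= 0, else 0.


z = w . x + b
= 1.4*0.9 + 0.7*0.5 + -0.3
= 1.26 + 0.35 + -0.3
= 1.61 + -0.3
= 1.31
Since z = 1.31 >= 0, output = 1

1


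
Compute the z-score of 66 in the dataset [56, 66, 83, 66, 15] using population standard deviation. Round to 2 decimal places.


Mean = (56 + 66 + 83 + 66 + 15) / 5 = 57.2
Variance = sum((x_i - mean)^2) / n = 520.56
Std = sqrt(520.56) = 22.8158
Z = (x - mean) / std
= (66 - 57.2) / 22.8158
= 8.8 / 22.8158
= 0.39

0.39


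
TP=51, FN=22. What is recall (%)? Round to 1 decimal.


Recall = TP / (TP + FN) * 100
= 51 / (51 + 22)
= 51 / 73
= 0.6986
= 69.9%

69.9


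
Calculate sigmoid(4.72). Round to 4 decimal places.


sigmoid(z) = 1 / (1 + exp(-z))
exp(-(4.72)) = exp(-4.72) = 0.0089
1 + 0.0089 = 1.0089
1 / 1.0089 = 0.9912

0.9912


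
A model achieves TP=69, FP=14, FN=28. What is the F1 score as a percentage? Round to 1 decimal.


Precision = TP / (TP + FP) = 69 / 83 = 0.8313
Recall = TP / (TP + FN) = 69 / 97 = 0.7113
F1 = 2 * P * R / (P + R)
= 2 * 0.8313 * 0.7113 / (0.8313 + 0.7113)
= 1.1827 / 1.5427
= 0.7667
As percentage: 76.7%

76.7


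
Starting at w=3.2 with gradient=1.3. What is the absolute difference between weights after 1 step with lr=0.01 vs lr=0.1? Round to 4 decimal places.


With lr=0.01: w_new = 3.2 - 0.01 * 1.3 = 3.187
With lr=0.1: w_new = 3.2 - 0.1 * 1.3 = 3.07
Absolute difference = |3.187 - 3.07|
= 0.1170

0.1170


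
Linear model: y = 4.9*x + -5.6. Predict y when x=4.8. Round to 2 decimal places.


y = 4.9 * 4.8 + (-5.6)
= 23.52 + (-5.6)
= 17.92

17.92


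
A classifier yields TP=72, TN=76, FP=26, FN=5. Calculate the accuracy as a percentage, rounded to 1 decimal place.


Accuracy = (TP + TN) / (TP + TN + FP + FN) * 100
= (72 + 76) / (72 + 76 + 26 + 5)
= 148 / 179
= 0.8268
= 82.7%

82.7


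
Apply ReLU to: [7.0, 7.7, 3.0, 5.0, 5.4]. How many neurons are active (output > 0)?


ReLU(x) = max(0, x) for each element:
ReLU(7.0) = 7.0
ReLU(7.7) = 7.7
ReLU(3.0) = 3.0
ReLU(5.0) = 5.0
ReLU(5.4) = 5.4
Active neurons (>0): 5

5


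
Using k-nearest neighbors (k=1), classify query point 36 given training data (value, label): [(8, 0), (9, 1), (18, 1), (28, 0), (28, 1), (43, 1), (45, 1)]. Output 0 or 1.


Distances from query 36:
Point 43 (class 1): distance = 7
K=1 nearest neighbors: classes = [1]
Votes for class 1: 1 / 1
Majority vote => class 1

1


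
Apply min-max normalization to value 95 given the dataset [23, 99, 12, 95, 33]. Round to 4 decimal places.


Min = 12, Max = 99
Range = 99 - 12 = 87
Scaled = (x - min) / (max - min)
= (95 - 12) / 87
= 83 / 87
= 0.9540

0.9540


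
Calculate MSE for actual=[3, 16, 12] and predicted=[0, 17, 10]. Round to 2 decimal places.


Differences: [3, -1, 2]
Squared errors: [9, 1, 4]
Sum of squared errors = 14
MSE = 14 / 3 = 4.67

4.67


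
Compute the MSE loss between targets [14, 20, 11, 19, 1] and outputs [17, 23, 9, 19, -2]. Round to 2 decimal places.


Differences: [-3, -3, 2, 0, 3]
Squared errors: [9, 9, 4, 0, 9]
Sum of squared errors = 31
MSE = 31 / 5 = 6.20

6.20


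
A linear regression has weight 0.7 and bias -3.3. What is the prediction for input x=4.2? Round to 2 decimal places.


y = 0.7 * 4.2 + (-3.3)
= 2.94 + (-3.3)
= -0.36

-0.36


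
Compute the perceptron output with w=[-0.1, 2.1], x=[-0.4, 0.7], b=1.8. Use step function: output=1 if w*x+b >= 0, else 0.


z = w . x + b
= -0.1*-0.4 + 2.1*0.7 + 1.8
= 0.04 + 1.47 + 1.8
= 1.51 + 1.8
= 3.31
Since z = 3.31 >= 0, output = 1

1


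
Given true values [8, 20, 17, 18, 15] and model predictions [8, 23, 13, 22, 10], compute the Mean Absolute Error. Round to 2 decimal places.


Absolute errors: [0, 3, 4, 4, 5]
Sum of absolute errors = 16
MAE = 16 / 5 = 3.20

3.20


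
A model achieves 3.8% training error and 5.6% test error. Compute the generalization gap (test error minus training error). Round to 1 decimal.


Generalization gap = test_error - train_error
= 5.6 - 3.8
= 1.8%
A small gap suggests good generalization.

1.8


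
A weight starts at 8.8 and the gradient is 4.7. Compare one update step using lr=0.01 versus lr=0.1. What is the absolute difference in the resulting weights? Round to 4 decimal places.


With lr=0.01: w_new = 8.8 - 0.01 * 4.7 = 8.753
With lr=0.1: w_new = 8.8 - 0.1 * 4.7 = 8.33
Absolute difference = |8.753 - 8.33|
= 0.4230

0.4230
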